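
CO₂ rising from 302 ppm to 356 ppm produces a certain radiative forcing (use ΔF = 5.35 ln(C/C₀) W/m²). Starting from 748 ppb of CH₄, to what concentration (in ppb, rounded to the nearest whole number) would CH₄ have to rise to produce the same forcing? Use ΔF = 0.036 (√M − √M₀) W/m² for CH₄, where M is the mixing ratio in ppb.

M ≈ 2683 ppb

CO₂ forcing: 5.35 × ln(356/302) = 5.35 × 0.164504 = 0.88010 W/m².
Set 0.036(√M − √748) = 0.88010: √M = 0.88010/0.036 + √748 = 24.4472 + 27.3496 = 51.7968.
M = (51.7968)² = 2682.91 ppb.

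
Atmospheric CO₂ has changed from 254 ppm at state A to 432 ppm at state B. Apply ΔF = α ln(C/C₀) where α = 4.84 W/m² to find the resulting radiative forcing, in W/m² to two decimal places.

CO₂: 4.84 × ln(432/254) = 4.84 × ln(1.70079) = 4.84 × 0.53109 = 2.5705 W/m².

ΔF = 2.57 W/m²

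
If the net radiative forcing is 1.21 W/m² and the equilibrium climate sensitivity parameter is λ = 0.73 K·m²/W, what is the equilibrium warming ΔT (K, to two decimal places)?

ΔT = 0.88 K

ΔT = λ ΔF = 0.73 × 1.21 = 0.8833 K.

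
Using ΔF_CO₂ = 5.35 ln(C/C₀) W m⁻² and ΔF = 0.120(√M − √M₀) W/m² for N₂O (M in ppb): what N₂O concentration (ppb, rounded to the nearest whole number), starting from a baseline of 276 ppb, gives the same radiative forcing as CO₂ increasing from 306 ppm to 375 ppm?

M ≈ 659 ppb

CO₂ forcing: 5.35 × ln(375/306) = 5.35 × 0.203341 = 1.08787 W/m².
Set 0.120(√M − √276) = 1.08787: √M = 1.08787/0.120 + √276 = 9.0656 + 16.6132 = 25.6788.
M = (25.6788)² = 659.40 ppb.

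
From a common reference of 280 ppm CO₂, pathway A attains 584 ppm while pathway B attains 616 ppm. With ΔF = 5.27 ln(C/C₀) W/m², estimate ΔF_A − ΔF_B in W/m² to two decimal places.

ΔF_A = 5.27 ln(584/280) = 5.27 × 0.73511 = 3.8740 W/m².
ΔF_B = 5.27 ln(616/280) = 5.27 × 0.78846 = 4.1552 W/m².
Difference: 3.8740 − 4.1552 = -0.2812 W/m².

ΔF_A − ΔF_B = -0.28 W/m²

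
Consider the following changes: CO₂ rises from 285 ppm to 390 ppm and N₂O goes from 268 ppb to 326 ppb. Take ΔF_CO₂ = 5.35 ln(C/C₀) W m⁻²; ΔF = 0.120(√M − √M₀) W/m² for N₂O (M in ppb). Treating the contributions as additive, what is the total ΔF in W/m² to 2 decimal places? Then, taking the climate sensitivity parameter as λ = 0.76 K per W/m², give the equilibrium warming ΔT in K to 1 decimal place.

CO₂: 5.35 × ln(390/285) = 5.35 × ln(1.36842) = 5.35 × 0.31366 = 1.6781 W/m².
N₂O: 0.120 × (√326 − √268) = 0.120 × (18.0555 − 16.3707) = 0.120 × 1.6848 = 0.2022 W/m².
Total ΔF = 1.6781 + 0.2022 = 1.8803 W/m².
ΔT = λ ΔF = 0.76 × 1.88 = 1.4288 K.

ΔF = 1.88 W/m²; ΔT = 1.4 K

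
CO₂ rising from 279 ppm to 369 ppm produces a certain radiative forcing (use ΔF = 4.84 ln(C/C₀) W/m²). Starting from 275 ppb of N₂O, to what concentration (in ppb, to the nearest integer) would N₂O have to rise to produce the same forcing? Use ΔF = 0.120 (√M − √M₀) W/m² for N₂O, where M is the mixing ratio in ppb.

CO₂ forcing: 4.84 × ln(369/279) = 4.84 × 0.279585 = 1.35319 W/m².
Set 0.120(√M − √275) = 1.35319: √M = 1.35319/0.120 + √275 = 11.2766 + 16.5831 = 27.8597.
M = (27.8597)² = 776.16 ppb.

M ≈ 776 ppb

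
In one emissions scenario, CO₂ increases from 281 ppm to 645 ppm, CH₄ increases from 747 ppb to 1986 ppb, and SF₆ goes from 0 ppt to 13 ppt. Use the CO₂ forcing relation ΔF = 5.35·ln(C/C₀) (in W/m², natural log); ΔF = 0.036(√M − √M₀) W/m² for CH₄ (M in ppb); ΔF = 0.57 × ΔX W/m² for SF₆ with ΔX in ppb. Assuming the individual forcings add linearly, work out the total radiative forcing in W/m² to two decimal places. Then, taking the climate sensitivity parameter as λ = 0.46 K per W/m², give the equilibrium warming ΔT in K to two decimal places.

CO₂: 5.35 × ln(645/281) = 5.35 × ln(2.29537) = 5.35 × 0.83089 = 4.4453 W/m².
CH₄: 0.036 × (√1986 − √747) = 0.036 × (44.5646 − 27.3313) = 0.036 × 17.2333 = 0.6204 W/m².
SF₆: Δ = 13 − 0 = 13 ppt = 0.013 ppb; ΔF = 0.57 × 0.013 = 0.0074 W/m².
Total ΔF = 4.4453 + 0.6204 + 0.0074 = 5.0731 W/m².
ΔT = λ ΔF = 0.46 × 5.07 = 2.3322 K.

ΔF = 5.07 W/m²; ΔT = 2.33 K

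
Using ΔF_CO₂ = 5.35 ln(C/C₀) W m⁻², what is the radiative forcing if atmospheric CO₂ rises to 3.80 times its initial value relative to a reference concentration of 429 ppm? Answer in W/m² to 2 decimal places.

ΔF = 7.14 W/m²

Because the forcing depends only on the ratio C/C₀, the initial concentration does not enter.
ΔF = 5.35 × ln(3.80) = 5.35 × 1.33500 = 7.1423 W/m².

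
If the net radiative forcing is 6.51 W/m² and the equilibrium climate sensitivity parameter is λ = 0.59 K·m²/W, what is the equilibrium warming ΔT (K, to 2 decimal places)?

ΔT = λ ΔF = 0.59 × 6.51 = 3.8409 K.

ΔT = 3.84 K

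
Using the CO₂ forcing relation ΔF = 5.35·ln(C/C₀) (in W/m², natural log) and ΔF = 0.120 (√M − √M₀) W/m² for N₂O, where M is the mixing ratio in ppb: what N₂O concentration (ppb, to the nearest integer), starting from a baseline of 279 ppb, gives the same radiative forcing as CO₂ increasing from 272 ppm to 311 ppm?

M ≈ 514 ppb

CO₂ forcing: 5.35 × ln(311/272) = 5.35 × 0.133991 = 0.71685 W/m².
Set 0.120(√M − √279) = 0.71685: √M = 0.71685/0.120 + √279 = 5.9738 + 16.7033 = 22.6771.
M = (22.6771)² = 514.25 ppb.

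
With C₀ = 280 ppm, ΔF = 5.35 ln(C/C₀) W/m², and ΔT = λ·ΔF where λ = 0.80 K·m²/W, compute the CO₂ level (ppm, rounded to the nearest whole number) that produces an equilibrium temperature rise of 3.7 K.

Required forcing: ΔF = ΔT/λ = 3.7/0.80 = 4.6250 W/m².
Then ln(C/280) = ΔF/5.35 = 4.6250/5.35 = 0.86449.
So C = 280 × e^0.86449 = 280 × 2.37380 = 664.66 ppm.

C ≈ 665 ppm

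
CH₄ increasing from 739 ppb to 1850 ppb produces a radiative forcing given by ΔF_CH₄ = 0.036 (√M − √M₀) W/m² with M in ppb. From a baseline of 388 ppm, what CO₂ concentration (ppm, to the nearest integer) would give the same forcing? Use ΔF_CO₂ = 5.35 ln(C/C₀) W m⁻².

CH₄ forcing: 0.036 × (√1850 − √739) = 0.036 × (43.0116 − 27.1846) = 0.036 × 15.8270 = 0.56977 W/m².
Set 5.35 ln(C/388) = 0.56977: ln(C/388) = 0.56977/5.35 = 0.10650, so C = 388 × e^0.10650 = 388 × 1.11238 = 431.60 ppm.

C ≈ 432 ppm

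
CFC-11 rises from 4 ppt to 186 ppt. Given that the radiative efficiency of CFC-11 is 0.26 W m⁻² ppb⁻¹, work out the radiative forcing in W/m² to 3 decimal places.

ΔF = 0.047 W/m²

CFC-11: Δ = 186 − 4 = 182 ppt = 0.182 ppb; ΔF = 0.26 × 0.182 = 0.0473 W/m².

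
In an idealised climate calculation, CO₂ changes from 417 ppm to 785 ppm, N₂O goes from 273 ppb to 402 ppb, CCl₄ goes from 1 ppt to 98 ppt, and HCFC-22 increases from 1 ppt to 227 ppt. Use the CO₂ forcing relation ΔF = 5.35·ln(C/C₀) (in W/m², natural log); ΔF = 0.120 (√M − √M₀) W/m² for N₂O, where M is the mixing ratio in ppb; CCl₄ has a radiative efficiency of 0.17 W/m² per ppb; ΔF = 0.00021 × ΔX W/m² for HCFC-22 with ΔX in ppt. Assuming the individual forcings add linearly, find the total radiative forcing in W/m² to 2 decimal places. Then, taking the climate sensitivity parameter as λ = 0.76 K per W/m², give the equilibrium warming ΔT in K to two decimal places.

CO₂: 5.35 × ln(785/417) = 5.35 × ln(1.88249) = 5.35 × 0.63260 = 3.3844 W/m².
N₂O: 0.120 × (√402 − √273) = 0.120 × (20.0499 − 16.5227) = 0.120 × 3.5272 = 0.4233 W/m².
CCl₄: Δ = 98 − 1 = 97 ppt = 0.097 ppb; ΔF = 0.17 × 0.097 = 0.0165 W/m².
HCFC-22: ΔF = 0.00021 × (227 − 1) = 0.00021 × 226 = 0.0475 W/m².
Total ΔF = 3.3844 + 0.4233 + 0.0165 + 0.0475 = 3.8717 W/m².
ΔT = λ ΔF = 0.76 × 3.87 = 2.9412 K.

ΔF = 3.87 W/m²; ΔT = 2.94 K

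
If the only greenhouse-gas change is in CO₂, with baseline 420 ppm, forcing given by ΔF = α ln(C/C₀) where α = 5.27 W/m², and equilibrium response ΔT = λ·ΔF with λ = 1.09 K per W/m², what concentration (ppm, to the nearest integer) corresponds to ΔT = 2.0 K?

Required forcing: ΔF = ΔT/λ = 2.0/1.09 = 1.8349 W/m².
Then ln(C/420) = ΔF/5.27 = 1.8349/5.27 = 0.34818.
So C = 420 × e^0.34818 = 420 × 1.41649 = 594.93 ppm.

C ≈ 595 ppm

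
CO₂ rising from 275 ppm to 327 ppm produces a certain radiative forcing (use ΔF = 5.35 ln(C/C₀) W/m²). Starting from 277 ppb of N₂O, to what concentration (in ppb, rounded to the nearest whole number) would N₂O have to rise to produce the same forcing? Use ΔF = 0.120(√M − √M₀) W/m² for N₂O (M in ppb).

M ≈ 594 ppb

CO₂ forcing: 5.35 × ln(327/275) = 5.35 × 0.173189 = 0.92656 W/m².
Set 0.120(√M − √277) = 0.92656: √M = 0.92656/0.120 + √277 = 7.7213 + 16.6433 = 24.3646.
M = (24.3646)² = 593.63 ppb.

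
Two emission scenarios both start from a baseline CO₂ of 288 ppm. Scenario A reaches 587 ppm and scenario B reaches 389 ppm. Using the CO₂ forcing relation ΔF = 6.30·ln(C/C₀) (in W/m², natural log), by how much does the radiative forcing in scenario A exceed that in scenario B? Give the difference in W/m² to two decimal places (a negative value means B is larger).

ΔF_A = 6.30 ln(587/288) = 6.30 × 0.71206 = 4.4860 W/m².
ΔF_B = 6.30 ln(389/288) = 6.30 × 0.30062 = 1.8939 W/m².
Difference: 4.4860 − 1.8939 = 2.5921 W/m².
(Equivalently, ΔF_A − ΔF_B = 6.30 ln(587/389) = 6.30 × 0.41145 = 2.5921 W/m².)

ΔF_A − ΔF_B = 2.59 W/m²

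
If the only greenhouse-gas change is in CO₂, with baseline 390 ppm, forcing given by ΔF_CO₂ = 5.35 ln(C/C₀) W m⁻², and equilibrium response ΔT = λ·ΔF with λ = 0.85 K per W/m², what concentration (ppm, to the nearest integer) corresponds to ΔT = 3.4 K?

C ≈ 824 ppm

Required forcing: ΔF = ΔT/λ = 3.4/0.85 = 4.0000 W/m².
Then ln(C/390) = ΔF/5.35 = 4.0000/5.35 = 0.74766.
So C = 390 × e^0.74766 = 390 × 2.11205 = 823.70 ppm.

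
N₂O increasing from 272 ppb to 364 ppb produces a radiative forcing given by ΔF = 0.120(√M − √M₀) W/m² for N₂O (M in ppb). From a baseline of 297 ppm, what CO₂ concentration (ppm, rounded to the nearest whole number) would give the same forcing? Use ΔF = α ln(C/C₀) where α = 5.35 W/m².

N₂O forcing: 0.120 × (√364 − √272) = 0.120 × (19.0788 − 16.4924) = 0.120 × 2.5864 = 0.31037 W/m².
Set 5.35 ln(C/297) = 0.31037: ln(C/297) = 0.31037/5.35 = 0.05801, so C = 297 × e^0.05801 = 297 × 1.05973 = 314.74 ppm.

C ≈ 315 ppm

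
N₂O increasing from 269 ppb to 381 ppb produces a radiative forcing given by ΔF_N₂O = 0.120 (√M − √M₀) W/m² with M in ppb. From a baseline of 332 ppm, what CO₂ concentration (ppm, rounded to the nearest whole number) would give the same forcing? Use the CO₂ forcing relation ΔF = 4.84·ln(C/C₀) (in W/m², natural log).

C ≈ 359 ppm

N₂O forcing: 0.120 × (√381 − √269) = 0.120 × (19.5192 − 16.4012) = 0.120 × 3.1180 = 0.37416 W/m².
Set 4.84 ln(C/332) = 0.37416: ln(C/332) = 0.37416/4.84 = 0.07731, so C = 332 × e^0.07731 = 332 × 1.08038 = 358.69 ppm.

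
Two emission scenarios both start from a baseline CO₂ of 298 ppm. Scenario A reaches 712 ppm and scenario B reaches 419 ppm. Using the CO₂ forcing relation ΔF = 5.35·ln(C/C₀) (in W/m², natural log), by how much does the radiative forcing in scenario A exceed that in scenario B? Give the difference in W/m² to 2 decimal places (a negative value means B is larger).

ΔF_A = 5.35 ln(712/298) = 5.35 × 0.87098 = 4.6597 W/m².
ΔF_B = 5.35 ln(419/298) = 5.35 × 0.34078 = 1.8232 W/m².
Difference: 4.6597 − 1.8232 = 2.8365 W/m².

ΔF_A − ΔF_B = 2.84 W/m²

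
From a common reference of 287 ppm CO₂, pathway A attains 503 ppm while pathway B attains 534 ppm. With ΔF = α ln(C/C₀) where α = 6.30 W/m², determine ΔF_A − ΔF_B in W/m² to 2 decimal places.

ΔF_A − ΔF_B = -0.38 W/m²

ΔF_A = 6.30 ln(503/287) = 6.30 × 0.56111 = 3.5350 W/m².
ΔF_B = 6.30 ln(534/287) = 6.30 × 0.62091 = 3.9117 W/m².
Difference: 3.5350 − 3.9117 = -0.3767 W/m².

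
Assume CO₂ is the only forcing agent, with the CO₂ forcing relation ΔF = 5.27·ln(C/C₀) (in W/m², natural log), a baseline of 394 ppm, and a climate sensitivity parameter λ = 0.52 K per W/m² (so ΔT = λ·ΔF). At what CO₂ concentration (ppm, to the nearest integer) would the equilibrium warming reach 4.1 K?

Required forcing: ΔF = ΔT/λ = 4.1/0.52 = 7.8846 W/m².
Then ln(C/394) = ΔF/5.27 = 7.8846/5.27 = 1.49613.
So C = 394 × e^1.49613 = 394 × 4.46438 = 1758.97 ppm.

C ≈ 1759 ppm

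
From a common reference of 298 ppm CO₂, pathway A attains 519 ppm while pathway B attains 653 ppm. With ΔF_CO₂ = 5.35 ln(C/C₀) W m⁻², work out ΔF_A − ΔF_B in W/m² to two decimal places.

ΔF_A − ΔF_B = -1.23 W/m²

ΔF_A = 5.35 ln(519/298) = 5.35 × 0.55481 = 2.9682 W/m².
ΔF_B = 5.35 ln(653/298) = 5.35 × 0.78448 = 4.1970 W/m².
Difference: 2.9682 − 4.1970 = -1.2288 W/m².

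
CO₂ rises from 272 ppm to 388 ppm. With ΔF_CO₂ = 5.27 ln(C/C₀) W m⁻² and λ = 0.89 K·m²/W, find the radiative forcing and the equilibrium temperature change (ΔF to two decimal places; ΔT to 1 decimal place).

ΔF = 1.87 W/m²; ΔT = 1.7 K

CO₂: 5.27 × ln(388/272) = 5.27 × ln(1.42647) = 5.27 × 0.35520 = 1.8719 W/m².
ΔT = λ ΔF = 0.89 × 1.87 = 1.6643 K.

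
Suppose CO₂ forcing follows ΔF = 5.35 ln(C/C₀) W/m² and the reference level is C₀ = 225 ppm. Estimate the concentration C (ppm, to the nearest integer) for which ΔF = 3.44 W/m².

C ≈ 428 ppm

Set 5.35 ln(C/225) = 3.44, so ln(C/225) = 3.44/5.35 = 0.64299.
Then C/225 = e^0.64299 = 1.90216, giving C = 225 × 1.90216 = 427.99 ppm.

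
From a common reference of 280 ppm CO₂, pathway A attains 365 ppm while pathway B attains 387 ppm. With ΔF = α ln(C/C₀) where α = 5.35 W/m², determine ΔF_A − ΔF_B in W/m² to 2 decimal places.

ΔF_A − ΔF_B = -0.31 W/m²

ΔF_A = 5.35 ln(365/280) = 5.35 × 0.26511 = 1.4183 W/m².
ΔF_B = 5.35 ln(387/280) = 5.35 × 0.32364 = 1.7315 W/m².
Difference: 1.4183 − 1.7315 = -0.3132 W/m².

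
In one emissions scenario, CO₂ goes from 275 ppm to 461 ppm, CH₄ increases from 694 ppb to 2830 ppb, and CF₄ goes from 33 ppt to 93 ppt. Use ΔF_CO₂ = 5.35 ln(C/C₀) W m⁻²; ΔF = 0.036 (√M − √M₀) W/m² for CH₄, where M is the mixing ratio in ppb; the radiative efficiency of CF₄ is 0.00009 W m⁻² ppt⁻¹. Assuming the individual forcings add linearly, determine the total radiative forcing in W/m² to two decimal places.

CO₂: 5.35 × ln(461/275) = 5.35 × ln(1.67636) = 5.35 × 0.51662 = 2.7639 W/m².
CH₄: 0.036 × (√2830 − √694) = 0.036 × (53.1977 − 26.3439) = 0.036 × 26.8538 = 0.9667 W/m².
CF₄: ΔF = 0.00009 × (93 − 33) = 0.00009 × 60 = 0.0054 W/m².
Total ΔF = 2.7639 + 0.9667 + 0.0054 = 3.7360 W/m².

ΔF = 3.74 W/m²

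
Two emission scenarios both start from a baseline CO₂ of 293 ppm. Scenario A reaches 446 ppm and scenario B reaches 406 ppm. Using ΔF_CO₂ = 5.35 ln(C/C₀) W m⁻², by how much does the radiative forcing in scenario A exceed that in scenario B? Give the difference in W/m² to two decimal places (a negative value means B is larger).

ΔF_A − ΔF_B = 0.50 W/m²

ΔF_A = 5.35 ln(446/293) = 5.35 × 0.42015 = 2.2478 W/m².
ΔF_B = 5.35 ln(406/293) = 5.35 × 0.32618 = 1.7451 W/m².
Difference: 2.2478 − 1.7451 = 0.5027 W/m².
(Equivalently, ΔF_A − ΔF_B = 5.35 ln(446/406) = 5.35 × 0.09397 = 0.5027 W/m².)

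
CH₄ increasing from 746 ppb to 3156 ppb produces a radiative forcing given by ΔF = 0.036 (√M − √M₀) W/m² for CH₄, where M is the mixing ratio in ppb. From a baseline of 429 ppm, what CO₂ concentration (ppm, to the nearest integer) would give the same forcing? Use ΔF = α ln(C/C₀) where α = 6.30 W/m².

C ≈ 506 ppm

CH₄ forcing: 0.036 × (√3156 − √746) = 0.036 × (56.1783 − 27.3130) = 0.036 × 28.8653 = 1.03915 W/m².
Set 6.30 ln(C/429) = 1.03915: ln(C/429) = 1.03915/6.30 = 0.16494, so C = 429 × e^0.16494 = 429 × 1.17932 = 505.93 ppm.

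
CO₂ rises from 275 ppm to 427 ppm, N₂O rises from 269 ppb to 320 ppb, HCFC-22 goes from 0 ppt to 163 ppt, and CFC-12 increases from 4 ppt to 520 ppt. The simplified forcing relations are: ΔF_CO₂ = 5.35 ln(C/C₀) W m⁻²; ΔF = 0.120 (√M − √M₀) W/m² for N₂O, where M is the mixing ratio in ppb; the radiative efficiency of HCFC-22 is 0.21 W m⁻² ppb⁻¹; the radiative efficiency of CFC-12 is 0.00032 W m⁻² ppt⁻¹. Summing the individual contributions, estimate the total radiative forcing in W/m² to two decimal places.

CO₂: 5.35 × ln(427/275) = 5.35 × ln(1.55273) = 5.35 × 0.44001 = 2.3541 W/m².
N₂O: 0.120 × (√320 − √269) = 0.120 × (17.8885 − 16.4012) = 0.120 × 1.4873 = 0.1785 W/m².
HCFC-22: Δ = 163 − 0 = 163 ppt = 0.163 ppb; ΔF = 0.21 × 0.163 = 0.0342 W/m².
CFC-12: ΔF = 0.00032 × (520 − 4) = 0.00032 × 516 = 0.1651 W/m².
Total ΔF = 2.3541 + 0.1785 + 0.0342 + 0.1651 = 2.7319 W/m².

ΔF = 2.73 W/m²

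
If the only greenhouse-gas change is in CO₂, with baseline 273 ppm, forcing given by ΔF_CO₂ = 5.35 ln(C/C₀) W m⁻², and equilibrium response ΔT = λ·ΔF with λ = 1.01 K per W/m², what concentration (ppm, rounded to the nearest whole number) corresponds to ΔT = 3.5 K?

C ≈ 522 ppm

Required forcing: ΔF = ΔT/λ = 3.5/1.01 = 3.4653 W/m².
Then ln(C/273) = ΔF/5.35 = 3.4653/5.35 = 0.64772.
So C = 273 × e^0.64772 = 273 × 1.91118 = 521.75 ppm.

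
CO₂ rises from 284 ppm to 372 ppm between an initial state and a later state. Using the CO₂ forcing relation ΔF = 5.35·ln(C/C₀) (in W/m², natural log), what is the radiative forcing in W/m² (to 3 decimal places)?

CO₂: 5.35 × ln(372/284) = 5.35 × ln(1.30986) = 5.35 × 0.26992 = 1.4441 W/m².

ΔF = 1.444 W/m²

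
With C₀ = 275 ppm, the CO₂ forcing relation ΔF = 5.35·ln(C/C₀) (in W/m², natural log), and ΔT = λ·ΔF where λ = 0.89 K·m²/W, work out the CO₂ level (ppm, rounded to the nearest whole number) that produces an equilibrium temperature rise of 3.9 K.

Required forcing: ΔF = ΔT/λ = 3.9/0.89 = 4.3820 W/m².
Then ln(C/275) = ΔF/5.35 = 4.3820/5.35 = 0.81907.
So C = 275 × e^0.81907 = 275 × 2.26839 = 623.81 ppm.

C ≈ 624 ppm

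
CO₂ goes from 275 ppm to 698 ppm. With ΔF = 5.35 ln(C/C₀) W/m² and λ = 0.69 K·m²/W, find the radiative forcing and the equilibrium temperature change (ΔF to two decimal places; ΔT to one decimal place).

CO₂: 5.35 × ln(698/275) = 5.35 × ln(2.53818) = 5.35 × 0.93145 = 4.9833 W/m².
ΔT = λ ΔF = 0.69 × 4.98 = 3.4362 K.

ΔF = 4.98 W/m²; ΔT = 3.4 K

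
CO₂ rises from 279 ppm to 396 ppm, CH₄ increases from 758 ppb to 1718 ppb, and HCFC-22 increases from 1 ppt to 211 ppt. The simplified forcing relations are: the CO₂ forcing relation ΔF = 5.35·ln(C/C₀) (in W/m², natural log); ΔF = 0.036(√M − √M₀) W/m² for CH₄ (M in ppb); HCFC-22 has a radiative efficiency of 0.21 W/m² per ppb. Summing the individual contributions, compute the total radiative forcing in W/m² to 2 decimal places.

CO₂: 5.35 × ln(396/279) = 5.35 × ln(1.41935) = 5.35 × 0.35020 = 1.8736 W/m².
CH₄: 0.036 × (√1718 − √758) = 0.036 × (41.4488 − 27.5318) = 0.036 × 13.9170 = 0.5010 W/m².
HCFC-22: Δ = 211 − 1 = 210 ppt = 0.210 ppb; ΔF = 0.21 × 0.210 = 0.0441 W/m².
Total ΔF = 1.8736 + 0.5010 + 0.0441 = 2.4187 W/m².

ΔF = 2.42 W/m²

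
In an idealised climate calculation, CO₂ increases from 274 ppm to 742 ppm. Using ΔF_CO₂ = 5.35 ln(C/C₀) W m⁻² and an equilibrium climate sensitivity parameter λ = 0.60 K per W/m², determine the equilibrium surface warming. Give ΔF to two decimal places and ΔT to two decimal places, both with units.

CO₂: 5.35 × ln(742/274) = 5.35 × ln(2.70803) = 5.35 × 0.99622 = 5.3298 W/m².
ΔT = λ ΔF = 0.60 × 5.33 = 3.1980 K.

ΔF = 5.33 W/m²; ΔT = 3.20 K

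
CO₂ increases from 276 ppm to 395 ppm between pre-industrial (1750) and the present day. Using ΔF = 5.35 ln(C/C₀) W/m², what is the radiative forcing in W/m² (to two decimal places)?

CO₂: 5.35 × ln(395/276) = 5.35 × ln(1.43116) = 5.35 × 0.35849 = 1.9179 W/m².

ΔF = 1.92 W/m²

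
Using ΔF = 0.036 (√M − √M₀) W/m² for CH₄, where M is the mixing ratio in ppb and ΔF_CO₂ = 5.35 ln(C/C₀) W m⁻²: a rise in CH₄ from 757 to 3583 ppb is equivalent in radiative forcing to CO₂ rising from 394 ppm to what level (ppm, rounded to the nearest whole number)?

C ≈ 490 ppm

CH₄ forcing: 0.036 × (√3583 − √757) = 0.036 × (59.8582 − 27.5136) = 0.036 × 32.3446 = 1.16441 W/m².
Set 5.35 ln(C/394) = 1.16441: ln(C/394) = 1.16441/5.35 = 0.21765, so C = 394 × e^0.21765 = 394 × 1.24315 = 489.80 ppm.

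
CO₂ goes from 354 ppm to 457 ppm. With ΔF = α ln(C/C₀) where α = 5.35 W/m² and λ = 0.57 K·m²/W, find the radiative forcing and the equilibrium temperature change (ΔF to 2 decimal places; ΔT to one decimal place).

CO₂: 5.35 × ln(457/354) = 5.35 × ln(1.29096) = 5.35 × 0.25539 = 1.3663 W/m².
ΔT = λ ΔF = 0.57 × 1.37 = 0.7809 K.

ΔF = 1.37 W/m²; ΔT = 0.8 K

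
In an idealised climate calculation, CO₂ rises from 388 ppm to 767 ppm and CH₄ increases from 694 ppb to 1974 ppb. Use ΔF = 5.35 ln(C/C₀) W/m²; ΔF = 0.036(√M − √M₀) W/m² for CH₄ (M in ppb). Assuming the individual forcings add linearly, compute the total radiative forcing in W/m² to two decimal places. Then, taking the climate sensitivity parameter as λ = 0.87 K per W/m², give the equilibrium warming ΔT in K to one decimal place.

CO₂: 5.35 × ln(767/388) = 5.35 × ln(1.97680) = 5.35 × 0.68148 = 3.6459 W/m².
CH₄: 0.036 × (√1974 − √694) = 0.036 × (44.4297 − 26.3439) = 0.036 × 18.0858 = 0.6511 W/m².
Total ΔF = 3.6459 + 0.6511 = 4.2970 W/m².
ΔT = λ ΔF = 0.87 × 4.30 = 3.7410 K.

ΔF = 4.30 W/m²; ΔT = 3.7 K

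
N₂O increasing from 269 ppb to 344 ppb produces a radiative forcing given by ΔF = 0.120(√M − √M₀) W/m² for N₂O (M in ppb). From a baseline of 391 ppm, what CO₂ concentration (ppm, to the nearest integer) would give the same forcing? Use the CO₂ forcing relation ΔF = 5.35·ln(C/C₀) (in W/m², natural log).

N₂O forcing: 0.120 × (√344 − √269) = 0.120 × (18.5472 − 16.4012) = 0.120 × 2.1460 = 0.25752 W/m².
Set 5.35 ln(C/391) = 0.25752: ln(C/391) = 0.25752/5.35 = 0.04813, so C = 391 × e^0.04813 = 391 × 1.04931 = 410.28 ppm.

C ≈ 410 ppm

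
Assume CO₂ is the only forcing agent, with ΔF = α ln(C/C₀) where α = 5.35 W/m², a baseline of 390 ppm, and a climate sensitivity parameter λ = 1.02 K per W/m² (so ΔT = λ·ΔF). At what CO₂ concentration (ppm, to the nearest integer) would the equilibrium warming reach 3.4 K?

C ≈ 727 ppm

Required forcing: ΔF = ΔT/λ = 3.4/1.02 = 3.3333 W/m².
Then ln(C/390) = ΔF/5.35 = 3.3333/5.35 = 0.62305.
So C = 390 × e^0.62305 = 390 × 1.86461 = 727.20 ppm.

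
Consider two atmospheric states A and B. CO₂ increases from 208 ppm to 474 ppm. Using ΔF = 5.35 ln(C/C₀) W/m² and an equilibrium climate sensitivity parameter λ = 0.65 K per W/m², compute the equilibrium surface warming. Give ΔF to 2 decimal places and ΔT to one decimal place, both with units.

ΔF = 4.41 W/m²; ΔT = 2.9 K

CO₂: 5.35 × ln(474/208) = 5.35 × ln(2.27885) = 5.35 × 0.82367 = 4.4066 W/m².
ΔT = λ ΔF = 0.65 × 4.41 = 2.8665 K.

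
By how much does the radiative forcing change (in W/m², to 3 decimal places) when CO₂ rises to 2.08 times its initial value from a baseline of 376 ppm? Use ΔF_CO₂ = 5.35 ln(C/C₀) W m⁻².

ΔF = 3.918 W/m²

ΔF = 5.35 × ln(2.08) = 5.35 × 0.73237 = 3.9182 W/m².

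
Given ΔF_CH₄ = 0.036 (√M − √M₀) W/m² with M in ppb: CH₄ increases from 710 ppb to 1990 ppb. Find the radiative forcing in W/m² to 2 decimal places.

ΔF = 0.65 W/m²

CH₄: 0.036 × (√1990 − √710) = 0.036 × (44.6094 − 26.6458) = 0.036 × 17.9636 = 0.6467 W/m².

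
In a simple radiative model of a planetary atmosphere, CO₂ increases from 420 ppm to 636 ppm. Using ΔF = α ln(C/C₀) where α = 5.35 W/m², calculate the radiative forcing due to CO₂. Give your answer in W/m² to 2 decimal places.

ΔF = 2.22 W/m²

CO₂: 5.35 × ln(636/420) = 5.35 × ln(1.51429) = 5.35 × 0.41495 = 2.2200 W/m².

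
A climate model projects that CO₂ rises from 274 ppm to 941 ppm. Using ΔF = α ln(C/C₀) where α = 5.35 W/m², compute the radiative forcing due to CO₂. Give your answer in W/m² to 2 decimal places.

ΔF = 6.60 W/m²

CO₂: 5.35 × ln(941/274) = 5.35 × ln(3.43431) = 5.35 × 1.23382 = 6.6009 W/m².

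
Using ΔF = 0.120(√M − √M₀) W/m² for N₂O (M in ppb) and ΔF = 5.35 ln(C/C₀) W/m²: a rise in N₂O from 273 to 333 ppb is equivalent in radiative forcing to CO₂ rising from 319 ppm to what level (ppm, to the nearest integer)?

N₂O forcing: 0.120 × (√333 − √273) = 0.120 × (18.2483 − 16.5227) = 0.120 × 1.7256 = 0.20707 W/m².
Set 5.35 ln(C/319) = 0.20707: ln(C/319) = 0.20707/5.35 = 0.03870, so C = 319 × e^0.03870 = 319 × 1.03946 = 331.59 ppm.

C ≈ 332 ppm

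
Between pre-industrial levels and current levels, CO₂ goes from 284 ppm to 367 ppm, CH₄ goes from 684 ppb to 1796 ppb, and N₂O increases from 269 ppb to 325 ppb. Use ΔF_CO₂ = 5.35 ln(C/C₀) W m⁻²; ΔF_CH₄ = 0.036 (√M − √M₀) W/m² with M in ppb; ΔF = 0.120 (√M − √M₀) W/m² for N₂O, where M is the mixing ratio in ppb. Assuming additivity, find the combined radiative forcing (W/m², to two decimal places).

CO₂: 5.35 × ln(367/284) = 5.35 × ln(1.29225) = 5.35 × 0.25638 = 1.3716 W/m².
CH₄: 0.036 × (√1796 − √684) = 0.036 × (42.3792 − 26.1534) = 0.036 × 16.2258 = 0.5841 W/m².
N₂O: 0.120 × (√325 − √269) = 0.120 × (18.0278 − 16.4012) = 0.120 × 1.6266 = 0.1952 W/m².
Total ΔF = 1.3716 + 0.5841 + 0.1952 = 2.1509 W/m².

ΔF = 2.15 W/m²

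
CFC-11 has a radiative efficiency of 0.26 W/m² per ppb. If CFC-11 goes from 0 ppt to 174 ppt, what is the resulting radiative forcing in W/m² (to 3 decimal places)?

ΔF = 0.045 W/m²

CFC-11: Δ = 174 − 0 = 174 ppt = 0.174 ppb; ΔF = 0.26 × 0.174 = 0.0452 W/m².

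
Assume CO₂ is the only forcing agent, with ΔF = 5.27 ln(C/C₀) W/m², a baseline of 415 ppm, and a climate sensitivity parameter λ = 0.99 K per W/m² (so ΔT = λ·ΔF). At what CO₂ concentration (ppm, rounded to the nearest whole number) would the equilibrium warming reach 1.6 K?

C ≈ 564 ppm

Required forcing: ΔF = ΔT/λ = 1.6/0.99 = 1.6162 W/m².
Then ln(C/415) = ΔF/5.27 = 1.6162/5.27 = 0.30668.
So C = 415 × e^0.30668 = 415 × 1.35891 = 563.95 ppm.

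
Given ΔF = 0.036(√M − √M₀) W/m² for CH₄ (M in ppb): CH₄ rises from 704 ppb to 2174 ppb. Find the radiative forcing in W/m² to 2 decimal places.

ΔF = 0.72 W/m²

CH₄: 0.036 × (√2174 − √704) = 0.036 × (46.6262 − 26.5330) = 0.036 × 20.0932 = 0.7234 W/m².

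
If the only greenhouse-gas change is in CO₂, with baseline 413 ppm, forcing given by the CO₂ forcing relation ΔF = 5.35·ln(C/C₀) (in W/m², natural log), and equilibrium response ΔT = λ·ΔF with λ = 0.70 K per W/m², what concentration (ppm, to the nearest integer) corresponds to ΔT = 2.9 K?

C ≈ 896 ppm

Required forcing: ΔF = ΔT/λ = 2.9/0.70 = 4.1429 W/m².
Then ln(C/413) = ΔF/5.35 = 4.1429/5.35 = 0.77437.
So C = 413 × e^0.77437 = 413 × 2.16923 = 895.89 ppm.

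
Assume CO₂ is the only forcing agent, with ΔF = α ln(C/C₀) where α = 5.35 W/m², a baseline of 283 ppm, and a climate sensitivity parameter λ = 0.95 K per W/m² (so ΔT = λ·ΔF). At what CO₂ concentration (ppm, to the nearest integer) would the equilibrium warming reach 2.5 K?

Required forcing: ΔF = ΔT/λ = 2.5/0.95 = 2.6316 W/m².
Then ln(C/283) = ΔF/5.35 = 2.6316/5.35 = 0.49189.
So C = 283 × e^0.49189 = 283 × 1.63540 = 462.82 ppm.

C ≈ 463 ppm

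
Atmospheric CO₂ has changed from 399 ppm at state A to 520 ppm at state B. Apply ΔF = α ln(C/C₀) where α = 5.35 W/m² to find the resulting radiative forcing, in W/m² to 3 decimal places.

ΔF = 1.417 W/m²

CO₂ absorption bands are partially saturated, so forcing scales with the logarithm of the concentration ratio.
CO₂: 5.35 × ln(520/399) = 5.35 × ln(1.30326) = 5.35 × 0.26487 = 1.4171 W/m².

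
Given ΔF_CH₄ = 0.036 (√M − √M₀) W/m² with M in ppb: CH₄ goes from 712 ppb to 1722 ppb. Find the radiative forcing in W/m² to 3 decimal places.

CH₄: 0.036 × (√1722 − √712) = 0.036 × (41.4970 − 26.6833) = 0.036 × 14.8137 = 0.5333 W/m².

ΔF = 0.533 W/m²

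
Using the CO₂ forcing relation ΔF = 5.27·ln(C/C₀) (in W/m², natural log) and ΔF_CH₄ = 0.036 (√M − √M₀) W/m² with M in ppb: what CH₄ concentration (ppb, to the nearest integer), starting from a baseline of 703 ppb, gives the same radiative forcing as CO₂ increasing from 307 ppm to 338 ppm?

M ≈ 1648 ppb

CO₂ forcing: 5.27 × ln(338/307) = 5.27 × 0.096198 = 0.50696 W/m².
Set 0.036(√M − √703) = 0.50696: √M = 0.50696/0.036 + √703 = 14.0822 + 26.5141 = 40.5963.
M = (40.5963)² = 1648.06 ppb.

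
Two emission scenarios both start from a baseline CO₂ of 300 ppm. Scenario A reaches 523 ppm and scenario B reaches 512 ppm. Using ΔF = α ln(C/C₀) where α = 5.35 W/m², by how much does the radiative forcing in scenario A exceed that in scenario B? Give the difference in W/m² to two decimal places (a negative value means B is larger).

ΔF_A = 5.35 ln(523/300) = 5.35 × 0.55580 = 2.9735 W/m².
ΔF_B = 5.35 ln(512/300) = 5.35 × 0.53454 = 2.8598 W/m².
Difference: 2.9735 − 2.8598 = 0.1137 W/m².
(Equivalently, ΔF_A − ΔF_B = 5.35 ln(523/512) = 5.35 × 0.02126 = 0.1137 W/m².)

ΔF_A − ΔF_B = 0.11 W/m²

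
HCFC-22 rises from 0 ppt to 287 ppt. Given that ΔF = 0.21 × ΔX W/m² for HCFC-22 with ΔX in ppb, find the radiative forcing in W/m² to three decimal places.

ΔF = 0.060 W/m²

HCFC-22: Δ = 287 − 0 = 287 ppt = 0.287 ppb; ΔF = 0.21 × 0.287 = 0.0603 W/m².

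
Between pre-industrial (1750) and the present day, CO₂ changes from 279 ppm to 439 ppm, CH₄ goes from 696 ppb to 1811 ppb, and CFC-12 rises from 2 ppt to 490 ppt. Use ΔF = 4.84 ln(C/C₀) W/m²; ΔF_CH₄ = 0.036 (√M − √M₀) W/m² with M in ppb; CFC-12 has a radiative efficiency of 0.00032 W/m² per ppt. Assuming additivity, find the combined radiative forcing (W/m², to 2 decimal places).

ΔF = 2.93 W/m²

CO₂: 4.84 × ln(439/279) = 4.84 × ln(1.57348) = 4.84 × 0.45329 = 2.1939 W/m².
CH₄: 0.036 × (√1811 − √696) = 0.036 × (42.5558 − 26.3818) = 0.036 × 16.1740 = 0.5823 W/m².
CFC-12: ΔF = 0.00032 × (490 − 2) = 0.00032 × 488 = 0.1562 W/m².
Total ΔF = 2.1939 + 0.5823 + 0.1562 = 2.9324 W/m².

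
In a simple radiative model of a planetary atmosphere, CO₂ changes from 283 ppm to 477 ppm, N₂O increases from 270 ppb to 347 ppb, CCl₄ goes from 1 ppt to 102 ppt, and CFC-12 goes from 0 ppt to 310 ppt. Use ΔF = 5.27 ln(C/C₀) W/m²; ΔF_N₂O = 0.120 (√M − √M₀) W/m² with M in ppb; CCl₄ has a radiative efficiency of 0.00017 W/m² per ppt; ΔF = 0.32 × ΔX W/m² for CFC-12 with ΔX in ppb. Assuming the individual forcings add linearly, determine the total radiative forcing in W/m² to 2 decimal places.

ΔF = 3.13 W/m²

CO₂: 5.27 × ln(477/283) = 5.27 × ln(1.68551) = 5.27 × 0.52207 = 2.7513 W/m².
N₂O: 0.120 × (√347 − √270) = 0.120 × (18.6279 − 16.4317) = 0.120 × 2.1962 = 0.2635 W/m².
CCl₄: ΔF = 0.00017 × (102 − 1) = 0.00017 × 101 = 0.0172 W/m².
CFC-12: Δ = 310 − 0 = 310 ppt = 0.310 ppb; ΔF = 0.32 × 0.310 = 0.0992 W/m².
Total ΔF = 2.7513 + 0.2635 + 0.0172 + 0.0992 = 3.1312 W/m².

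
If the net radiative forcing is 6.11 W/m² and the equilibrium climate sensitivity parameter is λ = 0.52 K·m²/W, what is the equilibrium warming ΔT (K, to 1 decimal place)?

ΔT = λ ΔF = 0.52 × 6.11 = 3.1772 K.

ΔT = 3.2 K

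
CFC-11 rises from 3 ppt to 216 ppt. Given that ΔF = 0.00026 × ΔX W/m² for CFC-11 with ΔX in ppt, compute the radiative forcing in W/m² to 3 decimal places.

ΔF = 0.055 W/m²

CFC-11: ΔF = 0.00026 × (216 − 3) = 0.00026 × 213 = 0.0554 W/m².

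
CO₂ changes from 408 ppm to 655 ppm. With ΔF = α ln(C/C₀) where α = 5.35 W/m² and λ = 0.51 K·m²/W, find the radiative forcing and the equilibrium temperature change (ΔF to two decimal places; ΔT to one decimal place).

CO₂: 5.35 × ln(655/408) = 5.35 × ln(1.60539) = 5.35 × 0.47337 = 2.5325 W/m².
ΔT = λ ΔF = 0.51 × 2.53 = 1.2903 K.

ΔF = 2.53 W/m²; ΔT = 1.3 K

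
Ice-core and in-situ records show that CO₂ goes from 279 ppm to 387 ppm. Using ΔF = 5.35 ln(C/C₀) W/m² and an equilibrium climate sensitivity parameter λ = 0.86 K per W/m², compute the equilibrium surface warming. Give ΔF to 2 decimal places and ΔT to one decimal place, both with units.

ΔF = 1.75 W/m²; ΔT = 1.5 K

CO₂: 5.35 × ln(387/279) = 5.35 × ln(1.38710) = 5.35 × 0.32722 = 1.7506 W/m².
ΔT = λ ΔF = 0.86 × 1.75 = 1.5050 K.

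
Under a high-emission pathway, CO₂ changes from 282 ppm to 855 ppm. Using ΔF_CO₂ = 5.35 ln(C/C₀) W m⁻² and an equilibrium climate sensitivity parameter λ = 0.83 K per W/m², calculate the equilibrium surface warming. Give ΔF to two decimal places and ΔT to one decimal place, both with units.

CO₂: 5.35 × ln(855/282) = 5.35 × ln(3.03191) = 5.35 × 1.10919 = 5.9342 W/m².
ΔT = λ ΔF = 0.83 × 5.93 = 4.9219 K.

ΔF = 5.93 W/m²; ΔT = 4.9 K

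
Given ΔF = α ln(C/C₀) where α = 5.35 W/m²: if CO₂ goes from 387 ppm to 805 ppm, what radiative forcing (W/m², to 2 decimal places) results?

CO₂ absorption bands are partially saturated, so forcing scales with the logarithm of the concentration ratio.
CO₂: 5.35 × ln(805/387) = 5.35 × ln(2.08010) = 5.35 × 0.73242 = 3.9184 W/m².

ΔF = 3.92 W/m²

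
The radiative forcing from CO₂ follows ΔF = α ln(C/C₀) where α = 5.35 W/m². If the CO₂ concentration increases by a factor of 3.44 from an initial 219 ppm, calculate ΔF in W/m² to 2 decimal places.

Because the forcing depends only on the ratio C/C₀, the initial concentration does not enter.
ΔF = 5.35 × ln(3.44) = 5.35 × 1.23547 = 6.6098 W/m².

ΔF = 6.61 W/m²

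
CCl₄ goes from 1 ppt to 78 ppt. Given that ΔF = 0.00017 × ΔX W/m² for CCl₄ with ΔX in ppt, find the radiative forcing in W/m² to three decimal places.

CCl₄: ΔF = 0.00017 × (78 − 1) = 0.00017 × 77 = 0.0131 W/m².

ΔF = 0.013 W/m²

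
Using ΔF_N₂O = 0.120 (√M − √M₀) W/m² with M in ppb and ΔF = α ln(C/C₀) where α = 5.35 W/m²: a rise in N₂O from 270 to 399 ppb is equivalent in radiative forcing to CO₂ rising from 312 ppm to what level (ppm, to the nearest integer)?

C ≈ 338 ppm

N₂O forcing: 0.120 × (√399 − √270) = 0.120 × (19.9750 − 16.4317) = 0.120 × 3.5433 = 0.42520 W/m².
Set 5.35 ln(C/312) = 0.42520: ln(C/312) = 0.42520/5.35 = 0.07948, so C = 312 × e^0.07948 = 312 × 1.08272 = 337.81 ppm.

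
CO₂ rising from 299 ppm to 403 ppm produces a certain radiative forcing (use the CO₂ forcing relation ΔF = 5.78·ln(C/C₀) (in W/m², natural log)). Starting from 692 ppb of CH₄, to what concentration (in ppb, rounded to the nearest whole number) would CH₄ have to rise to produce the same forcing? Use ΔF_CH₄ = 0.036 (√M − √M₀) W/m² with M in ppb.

M ≈ 5510 ppb

CO₂ forcing: 5.78 × ln(403/299) = 5.78 × 0.298493 = 1.72529 W/m².
Set 0.036(√M − √692) = 1.72529: √M = 1.72529/0.036 + √692 = 47.9247 + 26.3059 = 74.2306.
M = (74.2306)² = 5510.18 ppb.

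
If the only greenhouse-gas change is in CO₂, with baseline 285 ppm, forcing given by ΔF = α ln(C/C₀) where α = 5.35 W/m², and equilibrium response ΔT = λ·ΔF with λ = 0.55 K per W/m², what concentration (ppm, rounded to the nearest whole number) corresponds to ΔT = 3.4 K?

Required forcing: ΔF = ΔT/λ = 3.4/0.55 = 6.1818 W/m².
Then ln(C/285) = ΔF/5.35 = 6.1818/5.35 = 1.15548.
So C = 285 × e^1.15548 = 285 × 3.17555 = 905.03 ppm.

C ≈ 905 ppm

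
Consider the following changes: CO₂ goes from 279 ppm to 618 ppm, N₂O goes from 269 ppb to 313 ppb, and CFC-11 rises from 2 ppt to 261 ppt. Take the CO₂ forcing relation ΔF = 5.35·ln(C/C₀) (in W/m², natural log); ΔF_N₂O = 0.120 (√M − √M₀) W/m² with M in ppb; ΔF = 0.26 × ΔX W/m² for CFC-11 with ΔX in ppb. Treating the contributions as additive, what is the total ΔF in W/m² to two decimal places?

CO₂: 5.35 × ln(618/279) = 5.35 × ln(2.21505) = 5.35 × 0.79527 = 4.2547 W/m².
N₂O: 0.120 × (√313 − √269) = 0.120 × (17.6918 − 16.4012) = 0.120 × 1.2906 = 0.1549 W/m².
CFC-11: Δ = 261 − 2 = 259 ppt = 0.259 ppb; ΔF = 0.26 × 0.259 = 0.0673 W/m².
Total ΔF = 4.2547 + 0.1549 + 0.0673 = 4.4769 W/m².

ΔF = 4.48 W/m²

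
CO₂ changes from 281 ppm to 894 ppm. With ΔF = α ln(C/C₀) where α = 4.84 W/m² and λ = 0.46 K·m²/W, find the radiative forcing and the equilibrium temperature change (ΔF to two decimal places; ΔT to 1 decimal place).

CO₂: 4.84 × ln(894/281) = 4.84 × ln(3.18149) = 4.84 × 1.15735 = 5.6016 W/m².
ΔT = λ ΔF = 0.46 × 5.60 = 2.5760 K.

ΔF = 5.60 W/m²; ΔT = 2.6 K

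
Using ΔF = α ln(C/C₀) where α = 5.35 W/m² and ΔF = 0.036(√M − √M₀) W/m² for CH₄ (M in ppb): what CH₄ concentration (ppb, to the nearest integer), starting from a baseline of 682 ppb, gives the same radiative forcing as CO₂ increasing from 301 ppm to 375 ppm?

M ≈ 3455 ppb

CO₂ forcing: 5.35 × ln(375/301) = 5.35 × 0.219816 = 1.17602 W/m².
Set 0.036(√M − √682) = 1.17602: √M = 1.17602/0.036 + √682 = 32.6672 + 26.1151 = 58.7823.
M = (58.7823)² = 3455.36 ppb.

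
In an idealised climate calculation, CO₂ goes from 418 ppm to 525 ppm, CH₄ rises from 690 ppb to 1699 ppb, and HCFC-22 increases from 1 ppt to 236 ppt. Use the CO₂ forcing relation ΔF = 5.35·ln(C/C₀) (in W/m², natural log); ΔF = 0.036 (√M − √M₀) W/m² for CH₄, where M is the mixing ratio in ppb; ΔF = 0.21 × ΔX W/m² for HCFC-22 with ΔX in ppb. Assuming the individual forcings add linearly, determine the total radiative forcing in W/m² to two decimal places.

ΔF = 1.81 W/m²

CO₂: 5.35 × ln(525/418) = 5.35 × ln(1.25598) = 5.35 × 0.22792 = 1.2194 W/m².
CH₄: 0.036 × (√1699 − √690) = 0.036 × (41.2189 − 26.2679) = 0.036 × 14.9510 = 0.5382 W/m².
HCFC-22: Δ = 236 − 1 = 235 ppt = 0.235 ppb; ΔF = 0.21 × 0.235 = 0.0494 W/m².
Total ΔF = 1.2194 + 0.5382 + 0.0494 = 1.8070 W/m².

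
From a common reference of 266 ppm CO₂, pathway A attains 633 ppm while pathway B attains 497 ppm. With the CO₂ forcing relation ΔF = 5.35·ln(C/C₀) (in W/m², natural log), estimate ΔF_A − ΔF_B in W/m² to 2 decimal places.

ΔF_A − ΔF_B = 1.29 W/m²

ΔF_A = 5.35 ln(633/266) = 5.35 × 0.86697 = 4.6383 W/m².
ΔF_B = 5.35 ln(497/266) = 5.35 × 0.62509 = 3.3442 W/m².
Difference: 4.6383 − 3.3442 = 1.2941 W/m².
(Equivalently, ΔF_A − ΔF_B = 5.35 ln(633/497) = 5.35 × 0.24188 = 1.2941 W/m².)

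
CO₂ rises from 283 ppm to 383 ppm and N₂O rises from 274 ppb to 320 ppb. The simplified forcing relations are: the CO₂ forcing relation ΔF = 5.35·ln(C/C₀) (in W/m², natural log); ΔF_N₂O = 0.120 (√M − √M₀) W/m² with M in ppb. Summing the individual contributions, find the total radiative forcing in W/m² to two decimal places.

ΔF = 1.78 W/m²

CO₂: 5.35 × ln(383/283) = 5.35 × ln(1.35336) = 5.35 × 0.30259 = 1.6189 W/m².
N₂O: 0.120 × (√320 − √274) = 0.120 × (17.8885 − 16.5529) = 0.120 × 1.3356 = 0.1603 W/m².
Total ΔF = 1.6189 + 0.1603 = 1.7792 W/m².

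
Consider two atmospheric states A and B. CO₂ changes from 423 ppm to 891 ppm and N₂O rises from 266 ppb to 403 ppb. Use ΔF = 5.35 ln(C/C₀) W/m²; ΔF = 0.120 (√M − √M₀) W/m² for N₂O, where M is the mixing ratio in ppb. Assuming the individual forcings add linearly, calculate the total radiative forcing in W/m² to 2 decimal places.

CO₂: 5.35 × ln(891/423) = 5.35 × ln(2.10638) = 5.35 × 0.74497 = 3.9856 W/m².
N₂O: 0.120 × (√403 − √266) = 0.120 × (20.0749 − 16.3095) = 0.120 × 3.7654 = 0.4518 W/m².
Total ΔF = 3.9856 + 0.4518 = 4.4374 W/m².

ΔF = 4.44 W/m²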